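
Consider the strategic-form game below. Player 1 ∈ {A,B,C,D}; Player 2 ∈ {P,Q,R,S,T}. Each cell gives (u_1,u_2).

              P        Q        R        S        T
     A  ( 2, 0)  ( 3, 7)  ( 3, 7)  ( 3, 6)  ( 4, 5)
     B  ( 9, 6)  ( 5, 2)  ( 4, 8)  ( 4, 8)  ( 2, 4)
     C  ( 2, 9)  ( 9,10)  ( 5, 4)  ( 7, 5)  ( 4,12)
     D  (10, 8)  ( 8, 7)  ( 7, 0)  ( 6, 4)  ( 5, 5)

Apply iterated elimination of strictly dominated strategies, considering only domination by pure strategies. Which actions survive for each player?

Remaining: P1:{C,D} P2:{P,Q,T}

P1 drop A (D beats it: P:10>2 Q:8>3 R:7>3 S:6>3 T:5>4)
P1 drop B (D beats it: P:10>9 Q:8>5 R:7>4 S:6>4 T:5>2)
P2 drop R (P beats it: C:9>4 D:8>0)
P2 drop S (P beats it: C:9>5 D:8>4)
P1→{C,D} P2→{P,Q,T}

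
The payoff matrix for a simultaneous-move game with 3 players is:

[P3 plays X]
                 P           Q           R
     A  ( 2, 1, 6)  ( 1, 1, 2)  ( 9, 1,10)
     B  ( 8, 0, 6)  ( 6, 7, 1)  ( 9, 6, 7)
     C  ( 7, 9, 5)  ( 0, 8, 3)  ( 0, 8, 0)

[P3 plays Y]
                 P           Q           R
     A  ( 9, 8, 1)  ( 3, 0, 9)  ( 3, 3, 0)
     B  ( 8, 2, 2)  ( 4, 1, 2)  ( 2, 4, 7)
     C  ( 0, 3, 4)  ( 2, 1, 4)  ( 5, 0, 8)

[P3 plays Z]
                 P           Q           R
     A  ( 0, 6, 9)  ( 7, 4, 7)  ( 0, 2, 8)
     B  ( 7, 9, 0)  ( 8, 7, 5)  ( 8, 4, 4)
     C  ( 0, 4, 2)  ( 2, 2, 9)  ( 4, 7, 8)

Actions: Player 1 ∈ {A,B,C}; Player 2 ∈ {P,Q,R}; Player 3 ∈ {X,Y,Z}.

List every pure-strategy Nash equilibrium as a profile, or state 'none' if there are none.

(A,P,X): not NE [P1→B gives 8>2; P3→Z gives 9>6]
(A,P,Y): not NE [P3→Z gives 9>1]
(A,P,Z): not NE [P1→B gives 7>0]
(A,Q,X): not NE [P1→B gives 6>1; P3→Y gives 9>2]
(A,Q,Y): not NE [P1→B gives 4>3; P2→P gives 8>0]
(A,Q,Z): not NE [P1→B gives 8>7; P2→P gives 6>4; P3→Y gives 9>7]
(A,R,X): NE
(A,R,Y): not NE [P1→C gives 5>3; P2→P gives 8>3; P3→X gives 10>0]
(A,R,Z): not NE [P1→B gives 8>0; P2→P gives 6>2; P3→X gives 10>8]
(B,P,X): not NE [P2→Q gives 7>0]
(B,P,Y): not NE [P1→A gives 9>8; P2→R gives 4>2; P3→X gives 6>2]
(B,P,Z): not NE [P3→X gives 6>0]
(B,Q,X): not NE [P3→Z gives 5>1]
(B,Q,Y): not NE [P2→R gives 4>1; P3→Z gives 5>2]
(B,Q,Z): not NE [P2→P gives 9>7]
(B,R,X): not NE [P2→Q gives 7>6]
(B,R,Y): not NE [P1→C gives 5>2]
(B,R,Z): not NE [P2→P gives 9>4; P3→Y gives 7>4]
(C,P,X): not NE [P1→B gives 8>7]
(C,P,Y): not NE [P1→A gives 9>0; P3→X gives 5>4]
(C,P,Z): not NE [P1→B gives 7>0; P2→R gives 7>4; P3→X gives 5>2]
(C,Q,X): not NE [P1→B gives 6>0; P2→P gives 9>8; P3→Z gives 9>3]
(C,Q,Y): not NE [P1→B gives 4>2; P2→P gives 3>1; P3→Z gives 9>4]
(C,Q,Z): not NE [P1→B gives 8>2; P2→R gives 7>2]
(C,R,X): not NE [P1→B gives 9>0; P2→P gives 9>8; P3→Z gives 8>0]
(C,R,Y): not NE [P2→P gives 3>0]
(C,R,Z): not NE [P1→B gives 8>4]

PSNE = {(A,R,X)}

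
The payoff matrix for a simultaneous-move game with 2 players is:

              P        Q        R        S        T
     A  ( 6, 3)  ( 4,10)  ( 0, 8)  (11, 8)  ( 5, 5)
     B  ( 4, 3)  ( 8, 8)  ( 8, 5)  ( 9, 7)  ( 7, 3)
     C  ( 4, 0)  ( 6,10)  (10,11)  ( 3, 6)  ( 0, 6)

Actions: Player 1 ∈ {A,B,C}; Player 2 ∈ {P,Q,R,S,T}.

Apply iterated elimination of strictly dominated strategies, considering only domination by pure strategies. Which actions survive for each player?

P2 drop P (Q beats it: A:10>3 B:8>3 C:10>0)
P2 drop S (Q beats it: A:10>8 B:8>7 C:10>6)
P1 drop A (B beats it: Q:8>4 R:8>0 T:7>5)
P2 drop T (Q beats it: B:8>3 C:10>6)
P1→{B,C} P2→{Q,R}

IESDS → P1:{B,C} P2:{Q,R}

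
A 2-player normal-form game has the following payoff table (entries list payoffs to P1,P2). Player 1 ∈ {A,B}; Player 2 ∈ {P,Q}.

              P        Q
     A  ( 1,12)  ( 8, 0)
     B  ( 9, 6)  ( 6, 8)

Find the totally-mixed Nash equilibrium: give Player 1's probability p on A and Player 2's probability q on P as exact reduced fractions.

P1 mixes 1/7 on A; P2 mixes 1/5 on P

P1 indiff ⇒ q·1+(1-q)·8 = q·9+(1-q)·6 ⇒ q(-8) = (1-q)(-2) ⇒ q = 1/5
P2 indiff ⇒ p·12+(1-p)·6 = p·0+(1-p)·8 ⇒ p(12) = (1-p)(2) ⇒ p = 1/7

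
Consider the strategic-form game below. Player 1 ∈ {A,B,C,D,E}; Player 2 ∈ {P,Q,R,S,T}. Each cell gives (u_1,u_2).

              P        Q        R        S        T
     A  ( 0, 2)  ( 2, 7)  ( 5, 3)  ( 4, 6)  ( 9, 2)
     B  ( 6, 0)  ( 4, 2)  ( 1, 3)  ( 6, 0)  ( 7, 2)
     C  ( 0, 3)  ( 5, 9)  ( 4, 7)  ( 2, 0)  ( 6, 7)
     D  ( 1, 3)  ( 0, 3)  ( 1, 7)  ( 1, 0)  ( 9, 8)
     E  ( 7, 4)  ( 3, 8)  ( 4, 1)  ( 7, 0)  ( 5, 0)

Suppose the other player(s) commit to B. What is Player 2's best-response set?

u_2(P vs B) = 0
u_2(Q vs B) = 2
u_2(R vs B) = 3
u_2(S vs B) = 0
u_2(T vs B) = 2
max payoff 3 at {R}

BR_2 = {R}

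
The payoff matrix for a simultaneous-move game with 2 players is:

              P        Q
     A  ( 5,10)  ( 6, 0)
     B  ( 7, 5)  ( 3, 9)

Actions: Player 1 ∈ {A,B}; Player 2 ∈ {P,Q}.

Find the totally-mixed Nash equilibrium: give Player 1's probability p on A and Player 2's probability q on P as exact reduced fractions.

P1 indiff ⇒ q·5+(1-q)·6 = q·7+(1-q)·3 ⇒ q(-2) = (1-q)(-3) ⇒ q = 3/5
P2 indiff ⇒ p·10+(1-p)·5 = p·0+(1-p)·9 ⇒ p(10) = (1-p)(4) ⇒ p = 2/7

P1 mixes 2/7 on A; P2 mixes 3/5 on P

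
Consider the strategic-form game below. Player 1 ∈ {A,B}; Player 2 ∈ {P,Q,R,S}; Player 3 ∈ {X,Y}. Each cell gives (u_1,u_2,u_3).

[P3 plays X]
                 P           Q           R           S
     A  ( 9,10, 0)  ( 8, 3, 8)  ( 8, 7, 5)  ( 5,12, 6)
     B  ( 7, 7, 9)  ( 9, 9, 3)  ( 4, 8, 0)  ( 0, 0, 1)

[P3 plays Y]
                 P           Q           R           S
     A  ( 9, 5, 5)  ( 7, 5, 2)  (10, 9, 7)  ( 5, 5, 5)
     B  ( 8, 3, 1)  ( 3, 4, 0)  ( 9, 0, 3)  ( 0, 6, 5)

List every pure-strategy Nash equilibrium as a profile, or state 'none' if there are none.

(A,P,X): not NE [P2→S gives 12>10; P3→Y gives 5>0]
(A,P,Y): not NE [P2→R gives 9>5]
(A,Q,X): not NE [P1→B gives 9>8; P2→S gives 12>3]
(A,Q,Y): not NE [P2→R gives 9>5; P3→X gives 8>2]
(A,R,X): not NE [P2→S gives 12>7; P3→Y gives 7>5]
(A,R,Y): NE
(A,S,X): NE
(A,S,Y): not NE [P2→R gives 9>5; P3→X gives 6>5]
(B,P,X): not NE [P1→A gives 9>7; P2→Q gives 9>7]
(B,P,Y): not NE [P1→A gives 9>8; P2→S gives 6>3; P3→X gives 9>1]
(B,Q,X): NE
(B,Q,Y): not NE [P1→A gives 7>3; P2→S gives 6>4; P3→X gives 3>0]
(B,R,X): not NE [P1→A gives 8>4; P2→Q gives 9>8; P3→Y gives 3>0]
(B,R,Y): not NE [P1→A gives 10>9; P2→S gives 6>0]
(B,S,X): not NE [P1→A gives 5>0; P2→Q gives 9>0; P3→Y gives 5>1]
(B,S,Y): not NE [P1→A gives 5>0]

NE set: (A,R,Y), (A,S,X), (B,Q,X)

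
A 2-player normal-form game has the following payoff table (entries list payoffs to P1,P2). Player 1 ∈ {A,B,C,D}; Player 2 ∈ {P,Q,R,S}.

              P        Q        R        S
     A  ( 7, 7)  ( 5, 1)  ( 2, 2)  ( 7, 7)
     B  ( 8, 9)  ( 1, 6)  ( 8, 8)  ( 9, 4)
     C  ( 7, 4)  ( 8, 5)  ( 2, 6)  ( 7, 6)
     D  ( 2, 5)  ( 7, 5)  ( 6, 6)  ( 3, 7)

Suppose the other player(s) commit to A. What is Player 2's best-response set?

u_2(P vs A) = 7
u_2(Q vs A) = 1
u_2(R vs A) = 2
u_2(S vs A) = 7
max payoff 7 at {P,S}

BR_2 = {P,S}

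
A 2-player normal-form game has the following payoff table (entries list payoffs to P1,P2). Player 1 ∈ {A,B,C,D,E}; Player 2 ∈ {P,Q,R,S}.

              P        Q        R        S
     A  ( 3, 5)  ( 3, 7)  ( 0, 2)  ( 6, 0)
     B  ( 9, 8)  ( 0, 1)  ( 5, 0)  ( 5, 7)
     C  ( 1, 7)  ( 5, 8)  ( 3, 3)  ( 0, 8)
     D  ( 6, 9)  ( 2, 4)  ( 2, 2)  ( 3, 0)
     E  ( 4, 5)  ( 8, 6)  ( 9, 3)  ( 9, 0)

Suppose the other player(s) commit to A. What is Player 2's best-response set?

u_2(P vs A) = 5
u_2(Q vs A) = 7
u_2(R vs A) = 2
u_2(S vs A) = 0
max payoff 7 at {Q}

BR_2 = {Q}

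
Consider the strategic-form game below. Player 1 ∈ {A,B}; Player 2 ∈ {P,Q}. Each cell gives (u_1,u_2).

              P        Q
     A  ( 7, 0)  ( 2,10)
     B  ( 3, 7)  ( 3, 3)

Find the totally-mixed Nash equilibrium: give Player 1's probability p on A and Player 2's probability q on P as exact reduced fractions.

P1 indiff ⇒ q·7+(1-q)·2 = q·3+(1-q)·3 ⇒ q(4) = (1-q)(1) ⇒ q = 1/5
P2 indiff ⇒ p·0+(1-p)·7 = p·10+(1-p)·3 ⇒ p(-10) = (1-p)(-4) ⇒ p = 2/7

P1 mixes 2/7 on A; P2 mixes 1/5 on P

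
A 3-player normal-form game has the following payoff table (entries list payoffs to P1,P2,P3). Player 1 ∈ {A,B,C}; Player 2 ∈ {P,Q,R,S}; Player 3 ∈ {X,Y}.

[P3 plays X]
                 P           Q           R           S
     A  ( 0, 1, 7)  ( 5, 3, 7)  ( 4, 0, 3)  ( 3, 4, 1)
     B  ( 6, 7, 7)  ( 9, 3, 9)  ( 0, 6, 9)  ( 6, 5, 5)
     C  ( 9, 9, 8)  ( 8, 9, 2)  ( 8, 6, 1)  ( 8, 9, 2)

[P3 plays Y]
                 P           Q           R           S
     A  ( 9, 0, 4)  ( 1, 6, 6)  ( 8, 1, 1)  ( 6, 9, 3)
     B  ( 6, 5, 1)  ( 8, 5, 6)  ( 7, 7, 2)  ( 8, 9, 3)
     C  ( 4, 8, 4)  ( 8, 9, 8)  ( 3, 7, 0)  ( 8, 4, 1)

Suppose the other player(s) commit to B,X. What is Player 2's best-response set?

u_2(P vs B,X) = 7
u_2(Q vs B,X) = 3
u_2(R vs B,X) = 6
u_2(S vs B,X) = 5
max payoff 7 at {P}

BR_2 = {P}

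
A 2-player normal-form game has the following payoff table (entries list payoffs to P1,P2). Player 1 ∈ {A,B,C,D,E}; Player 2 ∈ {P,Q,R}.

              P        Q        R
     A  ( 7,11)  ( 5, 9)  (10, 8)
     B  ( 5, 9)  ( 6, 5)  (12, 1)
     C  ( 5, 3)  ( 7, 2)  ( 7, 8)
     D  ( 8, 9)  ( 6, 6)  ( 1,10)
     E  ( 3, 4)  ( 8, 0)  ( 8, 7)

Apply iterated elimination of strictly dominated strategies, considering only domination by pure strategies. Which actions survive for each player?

Survivors P1:{A,B,D} P2:{P,R}

P2 drop Q (P beats it: A:11>9 B:9>5 C:3>2 D:9>6 E:4>0)
P1 drop C (A beats it: P:7>5 R:10>7)
P1 drop E (A beats it: P:7>3 R:10>8)
P1→{A,B,D} P2→{P,R}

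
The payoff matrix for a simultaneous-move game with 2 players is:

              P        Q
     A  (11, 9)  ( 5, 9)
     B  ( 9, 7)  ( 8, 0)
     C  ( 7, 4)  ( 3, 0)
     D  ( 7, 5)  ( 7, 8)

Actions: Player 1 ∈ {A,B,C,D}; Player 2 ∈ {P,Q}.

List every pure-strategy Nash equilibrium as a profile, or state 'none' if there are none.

(A,P): NE
(A,Q): not NE [P1→B gives 8>5]
(B,P): not NE [P1→A gives 11>9]
(B,Q): not NE [P2→P gives 7>0]
(C,P): not NE [P1→A gives 11>7]
(C,Q): not NE [P1→B gives 8>3; P2→P gives 4>0]
(D,P): not NE [P1→A gives 11>7; P2→Q gives 8>5]
(D,Q): not NE [P1→B gives 8>7]

PSNE = {(A,P)}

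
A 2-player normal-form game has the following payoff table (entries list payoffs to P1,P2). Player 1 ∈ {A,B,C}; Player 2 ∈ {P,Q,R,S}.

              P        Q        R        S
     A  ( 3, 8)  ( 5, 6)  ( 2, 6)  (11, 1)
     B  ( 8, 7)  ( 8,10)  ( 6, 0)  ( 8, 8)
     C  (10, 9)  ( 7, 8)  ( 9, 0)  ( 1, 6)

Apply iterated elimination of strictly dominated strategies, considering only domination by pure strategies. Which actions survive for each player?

Remaining: P1:{B,C} P2:{P,Q}

P2 drop R (P beats it: A:8>6 B:7>0 C:9>0)
P2 drop S (Q beats it: A:6>1 B:10>8 C:8>6)
P1 drop A (B beats it: P:8>3 Q:8>5)
P1→{B,C} P2→{P,Q}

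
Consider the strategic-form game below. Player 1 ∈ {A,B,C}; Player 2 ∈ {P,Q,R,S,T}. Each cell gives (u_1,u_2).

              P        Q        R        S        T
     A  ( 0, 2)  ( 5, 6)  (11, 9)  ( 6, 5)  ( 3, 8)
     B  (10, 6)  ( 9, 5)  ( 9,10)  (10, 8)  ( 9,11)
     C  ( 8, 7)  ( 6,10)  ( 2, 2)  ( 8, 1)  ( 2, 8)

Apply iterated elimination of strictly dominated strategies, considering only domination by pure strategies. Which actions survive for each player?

Survivors P1:{A,B} P2:{R,T}

P1 drop C (B beats it: P:10>8 Q:9>6 R:9>2 S:10>8 T:9>2)
P2 drop P (R beats it: A:9>2 B:10>6)
P2 drop Q (R beats it: A:9>6 B:10>5)
P2 drop S (R beats it: A:9>5 B:10>8)
P1→{A,B} P2→{R,T}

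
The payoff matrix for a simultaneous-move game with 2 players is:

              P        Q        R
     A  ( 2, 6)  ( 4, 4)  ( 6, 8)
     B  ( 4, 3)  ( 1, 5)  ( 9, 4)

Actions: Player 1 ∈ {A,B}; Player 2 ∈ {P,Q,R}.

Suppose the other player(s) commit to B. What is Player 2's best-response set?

argmax u_2 = {Q}

u_2(P vs B) = 3
u_2(Q vs B) = 5
u_2(R vs B) = 4
max payoff 5 at {Q}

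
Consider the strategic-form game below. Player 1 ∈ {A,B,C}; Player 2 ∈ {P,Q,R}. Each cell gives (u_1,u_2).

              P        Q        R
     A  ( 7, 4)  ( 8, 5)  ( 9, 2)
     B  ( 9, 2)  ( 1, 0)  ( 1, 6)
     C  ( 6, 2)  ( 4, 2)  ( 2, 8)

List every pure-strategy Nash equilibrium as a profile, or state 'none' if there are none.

Nash profiles: (A,Q)

(A,P): not NE [P1→B gives 9>7; P2→Q gives 5>4]
(A,Q): NE
(A,R): not NE [P2→Q gives 5>2]
(B,P): not NE [P2→R gives 6>2]
(B,Q): not NE [P1→A gives 8>1; P2→R gives 6>0]
(B,R): not NE [P1→A gives 9>1]
(C,P): not NE [P1→B gives 9>6; P2→R gives 8>2]
(C,Q): not NE [P1→A gives 8>4; P2→R gives 8>2]
(C,R): not NE [P1→A gives 9>2]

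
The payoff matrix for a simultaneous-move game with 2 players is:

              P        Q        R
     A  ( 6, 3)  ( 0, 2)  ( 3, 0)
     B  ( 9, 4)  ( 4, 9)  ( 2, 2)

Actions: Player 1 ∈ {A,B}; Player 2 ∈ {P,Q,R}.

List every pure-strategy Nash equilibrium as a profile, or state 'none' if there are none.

(A,P): not NE [P1→B gives 9>6]
(A,Q): not NE [P1→B gives 4>0; P2→P gives 3>2]
(A,R): not NE [P2→P gives 3>0]
(B,P): not NE [P2→Q gives 9>4]
(B,Q): NE
(B,R): not NE [P1→A gives 3>2; P2→Q gives 9>2]

NE set: (B,Q)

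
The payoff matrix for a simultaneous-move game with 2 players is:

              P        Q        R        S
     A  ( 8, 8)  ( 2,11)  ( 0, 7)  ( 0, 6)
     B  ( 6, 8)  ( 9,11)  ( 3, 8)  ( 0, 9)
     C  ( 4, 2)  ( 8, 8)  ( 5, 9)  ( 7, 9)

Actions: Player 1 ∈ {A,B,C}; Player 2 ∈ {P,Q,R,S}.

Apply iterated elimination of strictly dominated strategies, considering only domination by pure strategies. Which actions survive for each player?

Remaining: P1:{B,C} P2:{Q,R,S}

P2 drop P (Q beats it: A:11>8 B:11>8 C:8>2)
P1 drop A (C beats it: Q:8>2 R:5>0 S:7>0)
P1→{B,C} P2→{Q,R,S}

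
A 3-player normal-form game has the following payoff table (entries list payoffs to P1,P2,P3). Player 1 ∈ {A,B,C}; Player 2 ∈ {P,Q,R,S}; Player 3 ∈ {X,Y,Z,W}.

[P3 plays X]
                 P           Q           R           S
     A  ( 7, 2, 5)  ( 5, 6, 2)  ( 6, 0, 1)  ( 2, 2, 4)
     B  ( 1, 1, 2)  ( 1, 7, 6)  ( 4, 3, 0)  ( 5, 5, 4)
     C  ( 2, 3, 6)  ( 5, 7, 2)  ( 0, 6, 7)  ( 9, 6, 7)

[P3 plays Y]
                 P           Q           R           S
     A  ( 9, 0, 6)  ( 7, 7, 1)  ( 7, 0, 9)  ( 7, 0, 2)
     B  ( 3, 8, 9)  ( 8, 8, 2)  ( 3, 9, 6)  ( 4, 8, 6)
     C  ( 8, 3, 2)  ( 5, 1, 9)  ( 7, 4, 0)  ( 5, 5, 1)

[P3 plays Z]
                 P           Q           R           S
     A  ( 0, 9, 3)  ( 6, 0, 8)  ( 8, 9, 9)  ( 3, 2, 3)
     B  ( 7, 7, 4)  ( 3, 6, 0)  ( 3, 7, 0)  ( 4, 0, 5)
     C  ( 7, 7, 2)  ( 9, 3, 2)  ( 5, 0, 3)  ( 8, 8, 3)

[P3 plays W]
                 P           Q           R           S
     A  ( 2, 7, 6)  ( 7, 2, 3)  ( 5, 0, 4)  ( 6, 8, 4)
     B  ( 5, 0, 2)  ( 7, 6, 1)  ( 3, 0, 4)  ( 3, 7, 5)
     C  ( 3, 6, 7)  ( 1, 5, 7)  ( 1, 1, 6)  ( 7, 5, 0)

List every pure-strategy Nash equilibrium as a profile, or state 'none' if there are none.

Nash profiles: (A,R,Z)

(A,P,X): not NE [P2→Q gives 6>2; P3→W gives 6>5]
(A,P,Y): not NE [P2→Q gives 7>0]
(A,P,Z): not NE [P1→C gives 7>0; P3→W gives 6>3]
(A,P,W): not NE [P1→B gives 5>2; P2→S gives 8>7]
(A,Q,X): not NE [P3→Z gives 8>2]
(A,Q,Y): not NE [P1→B gives 8>7; P3→Z gives 8>1]
(A,Q,Z): not NE [P1→C gives 9>6; P2→R gives 9>0]
(A,Q,W): not NE [P2→S gives 8>2; P3→Z gives 8>3]
(A,R,X): not NE [P2→Q gives 6>0; P3→Z gives 9>1]
(A,R,Y): not NE [P2→Q gives 7>0]
(A,R,Z): NE
(A,R,W): not NE [P2→S gives 8>0; P3→Z gives 9>4]
(A,S,X): not NE [P1→C gives 9>2; P2→Q gives 6>2]
(A,S,Y): not NE [P2→Q gives 7>0; P3→W gives 4>2]
(A,S,Z): not NE [P1→C gives 8>3; P2→R gives 9>2; P3→W gives 4>3]
(A,S,W): not NE [P1→C gives 7>6]
(B,P,X): not NE [P1→A gives 7>1; P2→Q gives 7>1; P3→Y gives 9>2]
(B,P,Y): not NE [P1→A gives 9>3; P2→R gives 9>8]
(B,P,Z): not NE [P3→Y gives 9>4]
(B,P,W): not NE [P2→S gives 7>0; P3→Y gives 9>2]
(B,Q,X): not NE [P1→C gives 5>1]
(B,Q,Y): not NE [P2→R gives 9>8; P3→X gives 6>2]
(B,Q,Z): not NE [P1→C gives 9>3; P2→R gives 7>6; P3→X gives 6>0]
(B,Q,W): not NE [P2→S gives 7>6; P3→X gives 6>1]
(B,R,X): not NE [P1→A gives 6>4; P2→Q gives 7>3; P3→Y gives 6>0]
(B,R,Y): not NE [P1→C gives 7>3]
(B,R,Z): not NE [P1→A gives 8>3; P3→Y gives 6>0]
(B,R,W): not NE [P1→A gives 5>3; P2→S gives 7>0; P3→Y gives 6>4]
(B,S,X): not NE [P1→C gives 9>5; P2→Q gives 7>5; P3→Y gives 6>4]
(B,S,Y): not NE [P1→A gives 7>4; P2→R gives 9>8]
(B,S,Z): not NE [P1→C gives 8>4; P2→R gives 7>0; P3→Y gives 6>5]
(B,S,W): not NE [P1→C gives 7>3; P3→Y gives 6>5]
(C,P,X): not NE [P1→A gives 7>2; P2→Q gives 7>3; P3→W gives 7>6]
(C,P,Y): not NE [P1→A gives 9>8; P2→S gives 5>3; P3→W gives 7>2]
(C,P,Z): not NE [P2→S gives 8>7; P3→W gives 7>2]
(C,P,W): not NE [P1→B gives 5>3]
(C,Q,X): not NE [P3→Y gives 9>2]
(C,Q,Y): not NE [P1→B gives 8>5; P2→S gives 5>1]
(C,Q,Z): not NE [P2→S gives 8>3; P3→Y gives 9>2]
(C,Q,W): not NE [P1→B gives 7>1; P2→P gives 6>5; P3→Y gives 9>7]
(C,R,X): not NE [P1→A gives 6>0; P2→Q gives 7>6]
(C,R,Y): not NE [P2→S gives 5>4; P3→X gives 7>0]
(C,R,Z): not NE [P1→A gives 8>5; P2→S gives 8>0; P3→X gives 7>3]
(C,R,W): not NE [P1→A gives 5>1; P2→P gives 6>1; P3→X gives 7>6]
(C,S,X): not NE [P2→Q gives 7>6]
(C,S,Y): not NE [P1→A gives 7>5; P3→X gives 7>1]
(C,S,Z): not NE [P3→X gives 7>3]
(C,S,W): not NE [P2→P gives 6>5; P3→X gives 7>0]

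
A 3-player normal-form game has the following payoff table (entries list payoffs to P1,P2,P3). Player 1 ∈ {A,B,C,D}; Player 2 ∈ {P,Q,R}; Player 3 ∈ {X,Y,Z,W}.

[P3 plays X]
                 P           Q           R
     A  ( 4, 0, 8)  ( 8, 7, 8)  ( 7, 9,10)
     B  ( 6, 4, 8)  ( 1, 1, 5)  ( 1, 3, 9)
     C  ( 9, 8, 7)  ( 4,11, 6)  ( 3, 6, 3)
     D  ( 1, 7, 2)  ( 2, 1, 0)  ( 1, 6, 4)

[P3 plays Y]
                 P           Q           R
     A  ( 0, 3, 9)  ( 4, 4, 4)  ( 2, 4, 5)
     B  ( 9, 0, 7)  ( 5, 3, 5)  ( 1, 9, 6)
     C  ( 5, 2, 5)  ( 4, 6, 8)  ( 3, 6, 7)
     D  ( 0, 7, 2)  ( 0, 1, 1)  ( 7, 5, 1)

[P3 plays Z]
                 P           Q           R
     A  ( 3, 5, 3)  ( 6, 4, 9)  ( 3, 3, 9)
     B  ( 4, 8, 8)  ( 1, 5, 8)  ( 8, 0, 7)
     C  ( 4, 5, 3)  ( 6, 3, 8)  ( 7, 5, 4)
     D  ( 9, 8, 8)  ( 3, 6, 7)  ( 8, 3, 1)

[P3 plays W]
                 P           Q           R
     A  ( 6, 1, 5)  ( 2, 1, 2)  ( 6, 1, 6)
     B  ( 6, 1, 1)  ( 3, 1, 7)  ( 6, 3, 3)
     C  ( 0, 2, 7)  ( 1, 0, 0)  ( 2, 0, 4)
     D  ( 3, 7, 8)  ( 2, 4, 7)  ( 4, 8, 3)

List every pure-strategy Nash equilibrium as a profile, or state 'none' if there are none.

(A,P,X): not NE [P1→C gives 9>4; P2→R gives 9>0; P3→Y gives 9>8]
(A,P,Y): not NE [P1→B gives 9>0; P2→R gives 4>3]
(A,P,Z): not NE [P1→D gives 9>3; P3→Y gives 9>3]
(A,P,W): not NE [P3→Y gives 9>5]
(A,Q,X): not NE [P2→R gives 9>7; P3→Z gives 9>8]
(A,Q,Y): not NE [P1→B gives 5>4; P3→Z gives 9>4]
(A,Q,Z): not NE [P2→P gives 5>4]
(A,Q,W): not NE [P1→B gives 3>2; P3→Z gives 9>2]
(A,R,X): NE
(A,R,Y): not NE [P1→D gives 7>2; P3→X gives 10>5]
(A,R,Z): not NE [P1→D gives 8>3; P2→P gives 5>3; P3→X gives 10>9]
(A,R,W): not NE [P3→X gives 10>6]
(B,P,X): not NE [P1→C gives 9>6]
(B,P,Y): not NE [P2→R gives 9>0; P3→Z gives 8>7]
(B,P,Z): not NE [P1→D gives 9>4]
(B,P,W): not NE [P2→R gives 3>1; P3→Z gives 8>1]
(B,Q,X): not NE [P1→A gives 8>1; P2→P gives 4>1; P3→Z gives 8>5]
(B,Q,Y): not NE [P2→R gives 9>3; P3→Z gives 8>5]
(B,Q,Z): not NE [P1→C gives 6>1; P2→P gives 8>5]
(B,Q,W): not NE [P2→R gives 3>1; P3→Z gives 8>7]
(B,R,X): not NE [P1→A gives 7>1; P2→P gives 4>3]
(B,R,Y): not NE [P1→D gives 7>1; P3→X gives 9>6]
(B,R,Z): not NE [P2→P gives 8>0; P3→X gives 9>7]
(B,R,W): not NE [P3→X gives 9>3]
(C,P,X): not NE [P2→Q gives 11>8]
(C,P,Y): not NE [P1→B gives 9>5; P2→R gives 6>2; P3→W gives 7>5]
(C,P,Z): not NE [P1→D gives 9>4; P3→W gives 7>3]
(C,P,W): not NE [P1→B gives 6>0]
(C,Q,X): not NE [P1→A gives 8>4; P3→Z gives 8>6]
(C,Q,Y): not NE [P1→B gives 5>4]
(C,Q,Z): not NE [P2→R gives 5>3]
(C,Q,W): not NE [P1→B gives 3>1; P2→P gives 2>0; P3→Z gives 8>0]
(C,R,X): not NE [P1→A gives 7>3; P2→Q gives 11>6; P3→Y gives 7>3]
(C,R,Y): not NE [P1→D gives 7>3]
(C,R,Z): not NE [P1→D gives 8>7; P3→Y gives 7>4]
(C,R,W): not NE [P1→B gives 6>2; P2→P gives 2>0; P3→Y gives 7>4]
(D,P,X): not NE [P1→C gives 9>1; P3→W gives 8>2]
(D,P,Y): not NE [P1→B gives 9>0; P3→W gives 8>2]
(D,P,Z): NE
(D,P,W): not NE [P1→B gives 6>3; P2→R gives 8>7]
(D,Q,X): not NE [P1→A gives 8>2; P2→P gives 7>1; P3→W gives 7>0]
(D,Q,Y): not NE [P1→B gives 5>0; P2→P gives 7>1; P3→W gives 7>1]
(D,Q,Z): not NE [P1→C gives 6>3; P2→P gives 8>6]
(D,Q,W): not NE [P1→B gives 3>2; P2→R gives 8>4]
(D,R,X): not NE [P1→A gives 7>1; P2→P gives 7>6]
(D,R,Y): not NE [P2→P gives 7>5; P3→X gives 4>1]
(D,R,Z): not NE [P2→P gives 8>3; P3→X gives 4>1]
(D,R,W): not NE [P1→B gives 6>4; P3→X gives 4>3]

NE set: (A,R,X), (D,P,Z)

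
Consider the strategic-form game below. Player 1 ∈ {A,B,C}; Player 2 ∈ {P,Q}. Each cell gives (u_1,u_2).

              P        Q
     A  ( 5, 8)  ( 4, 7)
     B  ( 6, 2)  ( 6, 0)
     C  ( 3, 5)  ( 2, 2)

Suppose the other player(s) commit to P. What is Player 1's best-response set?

P1 best: {B}

u_1(A vs P) = 5
u_1(B vs P) = 6
u_1(C vs P) = 3
max payoff 6 at {B}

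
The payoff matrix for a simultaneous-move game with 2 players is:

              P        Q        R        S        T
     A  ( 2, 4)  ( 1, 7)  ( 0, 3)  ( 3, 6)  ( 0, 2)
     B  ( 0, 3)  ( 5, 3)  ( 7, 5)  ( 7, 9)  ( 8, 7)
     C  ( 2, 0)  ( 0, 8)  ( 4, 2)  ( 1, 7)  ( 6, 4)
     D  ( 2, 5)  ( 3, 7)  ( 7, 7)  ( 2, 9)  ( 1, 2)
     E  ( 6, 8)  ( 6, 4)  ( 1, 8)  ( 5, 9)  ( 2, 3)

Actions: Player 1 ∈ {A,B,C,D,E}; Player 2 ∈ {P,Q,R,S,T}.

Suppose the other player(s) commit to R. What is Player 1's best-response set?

u_1(A vs R) = 0
u_1(B vs R) = 7
u_1(C vs R) = 4
u_1(D vs R) = 7
u_1(E vs R) = 1
max payoff 7 at {B,D}

BR_1 = {B,D}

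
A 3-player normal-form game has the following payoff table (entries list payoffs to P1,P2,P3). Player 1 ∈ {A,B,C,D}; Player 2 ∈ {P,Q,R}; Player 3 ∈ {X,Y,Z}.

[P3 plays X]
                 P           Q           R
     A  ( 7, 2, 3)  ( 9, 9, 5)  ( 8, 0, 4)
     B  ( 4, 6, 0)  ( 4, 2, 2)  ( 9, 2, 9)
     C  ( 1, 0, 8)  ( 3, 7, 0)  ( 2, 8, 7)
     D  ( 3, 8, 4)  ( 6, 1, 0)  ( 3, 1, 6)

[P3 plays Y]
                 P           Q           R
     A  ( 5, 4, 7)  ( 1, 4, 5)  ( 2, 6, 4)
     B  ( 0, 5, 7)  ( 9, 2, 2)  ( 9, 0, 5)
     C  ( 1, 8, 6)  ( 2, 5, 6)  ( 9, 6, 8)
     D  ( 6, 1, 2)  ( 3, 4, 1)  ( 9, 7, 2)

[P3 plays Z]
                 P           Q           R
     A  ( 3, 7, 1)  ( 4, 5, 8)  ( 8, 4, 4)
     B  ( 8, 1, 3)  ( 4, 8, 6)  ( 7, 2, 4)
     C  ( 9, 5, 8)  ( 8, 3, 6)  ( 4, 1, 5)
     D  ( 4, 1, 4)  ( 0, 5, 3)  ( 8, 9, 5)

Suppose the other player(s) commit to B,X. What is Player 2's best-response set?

BR_2 = {P}

u_2(P vs B,X) = 6
u_2(Q vs B,X) = 2
u_2(R vs B,X) = 2
max payoff 6 at {P}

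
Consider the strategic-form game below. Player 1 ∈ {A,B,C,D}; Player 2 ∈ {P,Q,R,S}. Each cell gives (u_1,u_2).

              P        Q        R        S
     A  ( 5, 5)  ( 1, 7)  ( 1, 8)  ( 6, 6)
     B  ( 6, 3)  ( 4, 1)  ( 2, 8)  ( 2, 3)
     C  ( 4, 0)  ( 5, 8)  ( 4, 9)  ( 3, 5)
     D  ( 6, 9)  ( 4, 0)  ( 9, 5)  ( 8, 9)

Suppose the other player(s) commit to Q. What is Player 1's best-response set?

u_1(A vs Q) = 1
u_1(B vs Q) = 4
u_1(C vs Q) = 5
u_1(D vs Q) = 4
max payoff 5 at {C}

argmax u_1 = {C}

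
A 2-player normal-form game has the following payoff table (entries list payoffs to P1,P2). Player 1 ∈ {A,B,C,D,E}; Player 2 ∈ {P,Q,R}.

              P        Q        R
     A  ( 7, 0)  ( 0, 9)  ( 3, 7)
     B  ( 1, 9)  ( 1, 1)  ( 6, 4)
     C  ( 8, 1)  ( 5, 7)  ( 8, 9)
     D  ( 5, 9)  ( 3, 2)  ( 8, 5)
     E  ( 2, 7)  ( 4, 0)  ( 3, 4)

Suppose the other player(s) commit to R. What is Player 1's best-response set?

P1 best: {C,D}

u_1(A vs R) = 3
u_1(B vs R) = 6
u_1(C vs R) = 8
u_1(D vs R) = 8
u_1(E vs R) = 3
max payoff 8 at {C,D}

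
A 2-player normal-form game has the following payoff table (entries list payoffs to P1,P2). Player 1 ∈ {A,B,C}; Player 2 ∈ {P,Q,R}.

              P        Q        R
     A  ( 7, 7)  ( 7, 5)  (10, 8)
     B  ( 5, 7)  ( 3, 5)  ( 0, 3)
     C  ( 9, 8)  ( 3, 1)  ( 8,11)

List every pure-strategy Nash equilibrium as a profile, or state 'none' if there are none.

PSNE = {(A,R)}

(A,P): not NE [P1→C gives 9>7; P2→R gives 8>7]
(A,Q): not NE [P2→R gives 8>5]
(A,R): NE
(B,P): not NE [P1→C gives 9>5]
(B,Q): not NE [P1→A gives 7>3; P2→P gives 7>5]
(B,R): not NE [P1→A gives 10>0; P2→P gives 7>3]
(C,P): not NE [P2→R gives 11>8]
(C,Q): not NE [P1→A gives 7>3; P2→R gives 11>1]
(C,R): not NE [P1→A gives 10>8]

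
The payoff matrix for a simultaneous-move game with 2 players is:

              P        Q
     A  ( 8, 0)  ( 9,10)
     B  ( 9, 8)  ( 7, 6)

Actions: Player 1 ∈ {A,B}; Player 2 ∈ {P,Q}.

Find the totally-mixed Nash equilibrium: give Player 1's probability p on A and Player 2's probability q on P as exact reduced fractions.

p=1/6, q=2/3

P1 indiff ⇒ q·8+(1-q)·9 = q·9+(1-q)·7 ⇒ q(-1) = (1-q)(-2) ⇒ q = 2/3
P2 indiff ⇒ p·0+(1-p)·8 = p·10+(1-p)·6 ⇒ p(-10) = (1-p)(-2) ⇒ p = 1/6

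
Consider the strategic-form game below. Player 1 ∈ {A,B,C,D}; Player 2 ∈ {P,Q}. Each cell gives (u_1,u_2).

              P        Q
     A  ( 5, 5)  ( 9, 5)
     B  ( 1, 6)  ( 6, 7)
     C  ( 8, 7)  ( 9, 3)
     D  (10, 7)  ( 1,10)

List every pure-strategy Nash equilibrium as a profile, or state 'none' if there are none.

(A,P): not NE [P1→D gives 10>5]
(A,Q): NE
(B,P): not NE [P1→D gives 10>1; P2→Q gives 7>6]
(B,Q): not NE [P1→C gives 9>6]
(C,P): not NE [P1→D gives 10>8]
(C,Q): not NE [P2→P gives 7>3]
(D,P): not NE [P2→Q gives 10>7]
(D,Q): not NE [P1→C gives 9>1]

NE set: (A,Q)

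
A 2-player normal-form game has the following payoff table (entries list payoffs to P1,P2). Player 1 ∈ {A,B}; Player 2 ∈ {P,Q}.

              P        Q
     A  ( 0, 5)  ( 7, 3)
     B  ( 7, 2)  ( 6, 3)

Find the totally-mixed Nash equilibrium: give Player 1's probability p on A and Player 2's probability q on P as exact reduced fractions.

P1 indiff ⇒ q·0+(1-q)·7 = q·7+(1-q)·6 ⇒ q(-7) = (1-q)(-1) ⇒ q = 1/8
P2 indiff ⇒ p·5+(1-p)·2 = p·3+(1-p)·3 ⇒ p(2) = (1-p)(1) ⇒ p = 1/3

p=1/3, q=1/8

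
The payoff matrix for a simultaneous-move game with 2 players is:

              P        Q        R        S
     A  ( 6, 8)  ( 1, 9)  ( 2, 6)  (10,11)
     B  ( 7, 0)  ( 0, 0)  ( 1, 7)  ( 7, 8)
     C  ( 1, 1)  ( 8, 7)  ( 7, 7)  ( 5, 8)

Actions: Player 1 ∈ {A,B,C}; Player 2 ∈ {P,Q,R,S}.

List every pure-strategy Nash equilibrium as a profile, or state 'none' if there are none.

(A,P): not NE [P1→B gives 7>6; P2→S gives 11>8]
(A,Q): not NE [P1→C gives 8>1; P2→S gives 11>9]
(A,R): not NE [P1→C gives 7>2; P2→S gives 11>6]
(A,S): NE
(B,P): not NE [P2→S gives 8>0]
(B,Q): not NE [P1→C gives 8>0; P2→S gives 8>0]
(B,R): not NE [P1→C gives 7>1; P2→S gives 8>7]
(B,S): not NE [P1→A gives 10>7]
(C,P): not NE [P1→B gives 7>1; P2→S gives 8>1]
(C,Q): not NE [P2→S gives 8>7]
(C,R): not NE [P2→S gives 8>7]
(C,S): not NE [P1→A gives 10>5]

PSNE = {(A,S)}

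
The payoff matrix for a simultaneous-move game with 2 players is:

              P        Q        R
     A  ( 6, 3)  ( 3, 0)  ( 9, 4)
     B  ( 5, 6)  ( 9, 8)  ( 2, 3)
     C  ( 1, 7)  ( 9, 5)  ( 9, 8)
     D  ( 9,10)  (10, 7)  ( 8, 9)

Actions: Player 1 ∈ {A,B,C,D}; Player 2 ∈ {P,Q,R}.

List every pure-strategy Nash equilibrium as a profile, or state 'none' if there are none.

(A,P): not NE [P1→D gives 9>6; P2→R gives 4>3]
(A,Q): not NE [P1→D gives 10>3; P2→R gives 4>0]
(A,R): NE
(B,P): not NE [P1→D gives 9>5; P2→Q gives 8>6]
(B,Q): not NE [P1→D gives 10>9]
(B,R): not NE [P1→C gives 9>2; P2→Q gives 8>3]
(C,P): not NE [P1→D gives 9>1; P2→R gives 8>7]
(C,Q): not NE [P1→D gives 10>9; P2→R gives 8>5]
(C,R): NE
(D,P): NE
(D,Q): not NE [P2→P gives 10>7]
(D,R): not NE [P1→C gives 9>8; P2→P gives 10>9]

Nash profiles: (A,R), (C,R), (D,P)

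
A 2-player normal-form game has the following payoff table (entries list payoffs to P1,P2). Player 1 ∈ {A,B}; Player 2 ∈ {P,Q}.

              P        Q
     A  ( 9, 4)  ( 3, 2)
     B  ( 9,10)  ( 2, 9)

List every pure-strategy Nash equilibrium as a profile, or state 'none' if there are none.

(A,P): NE
(A,Q): not NE [P2→P gives 4>2]
(B,P): NE
(B,Q): not NE [P1→A gives 3>2; P2→P gives 10>9]

PSNE = {(A,P), (B,P)}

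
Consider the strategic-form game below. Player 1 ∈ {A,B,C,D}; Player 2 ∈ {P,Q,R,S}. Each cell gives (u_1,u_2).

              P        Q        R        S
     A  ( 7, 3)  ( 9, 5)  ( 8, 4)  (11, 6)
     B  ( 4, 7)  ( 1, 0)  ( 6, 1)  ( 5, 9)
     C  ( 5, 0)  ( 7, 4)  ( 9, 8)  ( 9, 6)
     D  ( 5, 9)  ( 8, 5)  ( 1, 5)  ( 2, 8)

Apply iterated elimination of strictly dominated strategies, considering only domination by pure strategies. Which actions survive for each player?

IESDS → P1:{A,C} P2:{R,S}

P1 drop B (A beats it: P:7>4 Q:9>1 R:8>6 S:11>5)
P1 drop D (A beats it: P:7>5 Q:9>8 R:8>1 S:11>2)
P2 drop P (Q beats it: A:5>3 C:4>0)
P2 drop Q (S beats it: A:6>5 C:6>4)
P1→{A,C} P2→{R,S}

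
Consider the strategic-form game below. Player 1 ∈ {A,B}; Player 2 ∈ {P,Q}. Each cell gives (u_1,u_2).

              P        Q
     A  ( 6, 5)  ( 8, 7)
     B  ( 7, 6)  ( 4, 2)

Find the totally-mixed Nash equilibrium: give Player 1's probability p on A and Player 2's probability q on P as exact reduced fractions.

P1 indiff ⇒ q·6+(1-q)·8 = q·7+(1-q)·4 ⇒ q(-1) = (1-q)(-4) ⇒ q = 4/5
P2 indiff ⇒ p·5+(1-p)·6 = p·7+(1-p)·2 ⇒ p(-2) = (1-p)(-4) ⇒ p = 2/3

p=2/3, q=4/5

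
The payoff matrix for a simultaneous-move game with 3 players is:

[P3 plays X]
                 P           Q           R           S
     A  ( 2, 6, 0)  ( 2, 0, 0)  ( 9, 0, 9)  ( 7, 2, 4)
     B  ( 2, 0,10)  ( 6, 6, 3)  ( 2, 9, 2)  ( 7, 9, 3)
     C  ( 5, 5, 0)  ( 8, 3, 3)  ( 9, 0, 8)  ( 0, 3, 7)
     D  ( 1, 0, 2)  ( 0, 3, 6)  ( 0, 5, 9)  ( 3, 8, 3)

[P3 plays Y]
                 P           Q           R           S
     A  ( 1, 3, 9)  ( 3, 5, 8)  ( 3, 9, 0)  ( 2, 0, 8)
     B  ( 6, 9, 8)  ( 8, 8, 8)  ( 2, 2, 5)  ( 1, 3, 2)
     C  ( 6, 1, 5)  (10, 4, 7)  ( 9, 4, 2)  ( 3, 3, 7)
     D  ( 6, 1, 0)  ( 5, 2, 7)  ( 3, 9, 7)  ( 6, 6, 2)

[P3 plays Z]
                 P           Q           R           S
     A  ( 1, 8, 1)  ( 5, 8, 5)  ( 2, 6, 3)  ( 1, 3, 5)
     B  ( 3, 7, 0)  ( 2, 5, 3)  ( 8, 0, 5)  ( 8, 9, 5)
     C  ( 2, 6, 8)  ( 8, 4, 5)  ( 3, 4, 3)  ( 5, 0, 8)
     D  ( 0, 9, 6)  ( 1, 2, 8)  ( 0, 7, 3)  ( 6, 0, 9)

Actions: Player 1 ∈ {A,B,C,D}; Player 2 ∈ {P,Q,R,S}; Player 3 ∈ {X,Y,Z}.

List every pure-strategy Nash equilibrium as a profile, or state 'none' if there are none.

(A,P,X): not NE [P1→C gives 5>2; P3→Y gives 9>0]
(A,P,Y): not NE [P1→D gives 6>1; P2→R gives 9>3]
(A,P,Z): not NE [P1→B gives 3>1; P3→Y gives 9>1]
(A,Q,X): not NE [P1→C gives 8>2; P2→P gives 6>0; P3→Y gives 8>0]
(A,Q,Y): not NE [P1→C gives 10>3; P2→R gives 9>5]
(A,Q,Z): not NE [P1→C gives 8>5; P3→Y gives 8>5]
(A,R,X): not NE [P2→P gives 6>0]
(A,R,Y): not NE [P1→C gives 9>3; P3→X gives 9>0]
(A,R,Z): not NE [P1→B gives 8>2; P2→Q gives 8>6; P3→X gives 9>3]
(A,S,X): not NE [P2→P gives 6>2; P3→Y gives 8>4]
(A,S,Y): not NE [P1→D gives 6>2; P2→R gives 9>0]
(A,S,Z): not NE [P1→B gives 8>1; P2→Q gives 8>3; P3→Y gives 8>5]
(B,P,X): not NE [P1→C gives 5>2; P2→S gives 9>0]
(B,P,Y): not NE [P3→X gives 10>8]
(B,P,Z): not NE [P2→S gives 9>7; P3→X gives 10>0]
(B,Q,X): not NE [P1→C gives 8>6; P2→S gives 9>6; P3→Y gives 8>3]
(B,Q,Y): not NE [P1→C gives 10>8; P2→P gives 9>8]
(B,Q,Z): not NE [P1→C gives 8>2; P2→S gives 9>5; P3→Y gives 8>3]
(B,R,X): not NE [P1→C gives 9>2; P3→Z gives 5>2]
(B,R,Y): not NE [P1→C gives 9>2; P2→P gives 9>2]
(B,R,Z): not NE [P2→S gives 9>0]
(B,S,X): not NE [P3→Z gives 5>3]
(B,S,Y): not NE [P1→D gives 6>1; P2→P gives 9>3; P3→Z gives 5>2]
(B,S,Z): NE
(C,P,X): not NE [P3→Z gives 8>0]
(C,P,Y): not NE [P2→R gives 4>1; P3→Z gives 8>5]
(C,P,Z): not NE [P1→B gives 3>2]
(C,Q,X): not NE [P2→P gives 5>3; P3→Y gives 7>3]
(C,Q,Y): NE
(C,Q,Z): not NE [P2→P gives 6>4; P3→Y gives 7>5]
(C,R,X): not NE [P2→P gives 5>0]
(C,R,Y): not NE [P3→X gives 8>2]
(C,R,Z): not NE [P1→B gives 8>3; P2→P gives 6>4; P3→X gives 8>3]
(C,S,X): not NE [P1→B gives 7>0; P2→P gives 5>3; P3→Z gives 8>7]
(C,S,Y): not NE [P1→D gives 6>3; P2→R gives 4>3; P3→Z gives 8>7]
(C,S,Z): not NE [P1→B gives 8>5; P2→P gives 6>0]
(D,P,X): not NE [P1→C gives 5>1; P2→S gives 8>0; P3→Z gives 6>2]
(D,P,Y): not NE [P2→R gives 9>1; P3→Z gives 6>0]
(D,P,Z): not NE [P1→B gives 3>0]
(D,Q,X): not NE [P1→C gives 8>0; P2→S gives 8>3; P3→Z gives 8>6]
(D,Q,Y): not NE [P1→C gives 10>5; P2→R gives 9>2; P3→Z gives 8>7]
(D,Q,Z): not NE [P1→C gives 8>1; P2→P gives 9>2]
(D,R,X): not NE [P1→C gives 9>0; P2→S gives 8>5]
(D,R,Y): not NE [P1→C gives 9>3; P3→X gives 9>7]
(D,R,Z): not NE [P1→B gives 8>0; P2→P gives 9>7; P3→X gives 9>3]
(D,S,X): not NE [P1→B gives 7>3; P3→Z gives 9>3]
(D,S,Y): not NE [P2→R gives 9>6; P3→Z gives 9>2]
(D,S,Z): not NE [P1→B gives 8>6; P2→P gives 9>0]

PSNE = {(B,S,Z), (C,Q,Y)}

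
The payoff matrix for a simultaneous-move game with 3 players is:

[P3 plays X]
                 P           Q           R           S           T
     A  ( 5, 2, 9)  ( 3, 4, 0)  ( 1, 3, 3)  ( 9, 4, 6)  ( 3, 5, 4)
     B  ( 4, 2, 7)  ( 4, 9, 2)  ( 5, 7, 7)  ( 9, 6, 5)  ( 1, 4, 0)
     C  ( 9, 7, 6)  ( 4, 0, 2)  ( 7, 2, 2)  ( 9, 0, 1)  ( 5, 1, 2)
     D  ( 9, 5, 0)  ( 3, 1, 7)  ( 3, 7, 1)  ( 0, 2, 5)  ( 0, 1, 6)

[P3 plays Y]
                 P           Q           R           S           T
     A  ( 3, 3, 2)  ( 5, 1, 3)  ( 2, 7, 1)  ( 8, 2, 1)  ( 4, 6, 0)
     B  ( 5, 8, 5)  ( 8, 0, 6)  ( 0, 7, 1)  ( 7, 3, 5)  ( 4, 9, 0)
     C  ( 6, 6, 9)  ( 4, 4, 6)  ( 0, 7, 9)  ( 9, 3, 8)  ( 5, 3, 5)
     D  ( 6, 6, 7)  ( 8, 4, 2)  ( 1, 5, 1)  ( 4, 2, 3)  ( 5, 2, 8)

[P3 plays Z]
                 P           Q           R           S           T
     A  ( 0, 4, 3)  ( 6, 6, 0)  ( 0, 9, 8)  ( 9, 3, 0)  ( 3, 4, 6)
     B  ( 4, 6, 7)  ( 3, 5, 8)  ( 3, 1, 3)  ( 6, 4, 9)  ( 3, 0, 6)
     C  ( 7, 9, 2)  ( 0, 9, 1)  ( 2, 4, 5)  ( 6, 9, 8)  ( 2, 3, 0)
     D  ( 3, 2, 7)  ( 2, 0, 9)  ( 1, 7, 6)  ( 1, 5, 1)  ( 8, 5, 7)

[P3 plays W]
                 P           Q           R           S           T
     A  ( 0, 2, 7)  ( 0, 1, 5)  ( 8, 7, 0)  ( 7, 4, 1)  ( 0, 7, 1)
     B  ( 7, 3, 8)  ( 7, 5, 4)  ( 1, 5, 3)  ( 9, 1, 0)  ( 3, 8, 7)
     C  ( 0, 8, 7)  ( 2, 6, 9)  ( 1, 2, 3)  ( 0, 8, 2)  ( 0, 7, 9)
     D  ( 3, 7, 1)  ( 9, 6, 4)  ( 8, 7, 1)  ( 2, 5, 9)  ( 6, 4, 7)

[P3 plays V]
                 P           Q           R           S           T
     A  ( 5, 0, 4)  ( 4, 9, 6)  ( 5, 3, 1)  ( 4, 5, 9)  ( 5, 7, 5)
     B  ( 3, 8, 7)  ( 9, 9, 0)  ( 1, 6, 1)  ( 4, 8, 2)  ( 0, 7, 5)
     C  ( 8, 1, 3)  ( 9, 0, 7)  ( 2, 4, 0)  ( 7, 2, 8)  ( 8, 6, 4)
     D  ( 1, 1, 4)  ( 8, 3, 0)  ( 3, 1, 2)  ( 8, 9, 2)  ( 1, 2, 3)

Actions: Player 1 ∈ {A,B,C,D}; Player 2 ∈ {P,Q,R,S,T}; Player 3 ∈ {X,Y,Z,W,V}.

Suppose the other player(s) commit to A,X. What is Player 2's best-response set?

P2 best: {T}

u_2(P vs A,X) = 2
u_2(Q vs A,X) = 4
u_2(R vs A,X) = 3
u_2(S vs A,X) = 4
u_2(T vs A,X) = 5
max payoff 5 at {T}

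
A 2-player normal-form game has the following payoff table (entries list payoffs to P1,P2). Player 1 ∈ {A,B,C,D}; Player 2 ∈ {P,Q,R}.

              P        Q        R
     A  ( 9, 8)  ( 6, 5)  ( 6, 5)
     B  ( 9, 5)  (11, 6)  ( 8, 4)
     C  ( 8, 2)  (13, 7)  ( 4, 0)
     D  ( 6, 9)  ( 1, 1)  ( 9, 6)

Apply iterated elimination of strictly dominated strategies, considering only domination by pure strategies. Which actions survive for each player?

P2 drop R (P beats it: A:8>5 B:5>4 C:2>0 D:9>6)
P1 drop D (A beats it: P:9>6 Q:6>1)
P1→{A,B,C} P2→{P,Q}

Remaining: P1:{A,B,C} P2:{P,Q}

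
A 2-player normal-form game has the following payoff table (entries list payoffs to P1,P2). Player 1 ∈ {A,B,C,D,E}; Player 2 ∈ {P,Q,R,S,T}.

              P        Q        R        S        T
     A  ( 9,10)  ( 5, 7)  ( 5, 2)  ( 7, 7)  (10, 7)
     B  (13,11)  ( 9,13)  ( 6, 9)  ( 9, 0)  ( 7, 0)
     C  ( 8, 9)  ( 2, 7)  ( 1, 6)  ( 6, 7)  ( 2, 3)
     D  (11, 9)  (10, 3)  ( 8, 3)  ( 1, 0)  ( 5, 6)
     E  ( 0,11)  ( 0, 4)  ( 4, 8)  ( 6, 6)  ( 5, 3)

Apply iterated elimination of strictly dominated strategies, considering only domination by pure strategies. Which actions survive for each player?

P1 drop C (A beats it: P:9>8 Q:5>2 R:5>1 S:7>6 T:10>2)
P1 drop E (A beats it: P:9>0 Q:5>0 R:5>4 S:7>6 T:10>5)
P2 drop R (P beats it: A:10>2 B:11>9 D:9>3)
P2 drop S (P beats it: A:10>7 B:11>0 D:9>0)
P2 drop T (P beats it: A:10>7 B:11>0 D:9>6)
P1 drop A (B beats it: P:13>9 Q:9>5)
P1→{B,D} P2→{P,Q}

Survivors P1:{B,D} P2:{P,Q}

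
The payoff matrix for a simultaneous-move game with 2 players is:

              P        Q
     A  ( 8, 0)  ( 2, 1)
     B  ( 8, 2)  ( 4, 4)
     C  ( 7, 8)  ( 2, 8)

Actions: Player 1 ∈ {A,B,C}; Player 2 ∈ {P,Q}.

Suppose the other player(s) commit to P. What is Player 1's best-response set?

u_1(A vs P) = 8
u_1(B vs P) = 8
u_1(C vs P) = 7
max payoff 8 at {A,B}

BR_1 = {A,B}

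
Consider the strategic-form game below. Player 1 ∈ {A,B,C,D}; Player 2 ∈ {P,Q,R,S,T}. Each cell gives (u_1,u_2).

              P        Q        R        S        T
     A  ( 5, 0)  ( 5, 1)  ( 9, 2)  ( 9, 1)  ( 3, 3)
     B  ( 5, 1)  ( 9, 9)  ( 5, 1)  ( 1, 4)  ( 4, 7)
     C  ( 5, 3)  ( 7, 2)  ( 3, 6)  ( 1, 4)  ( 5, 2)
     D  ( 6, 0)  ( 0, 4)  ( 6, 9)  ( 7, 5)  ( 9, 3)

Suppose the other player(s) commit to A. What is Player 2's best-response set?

argmax u_2 = {T}

u_2(P vs A) = 0
u_2(Q vs A) = 1
u_2(R vs A) = 2
u_2(S vs A) = 1
u_2(T vs A) = 3
max payoff 3 at {T}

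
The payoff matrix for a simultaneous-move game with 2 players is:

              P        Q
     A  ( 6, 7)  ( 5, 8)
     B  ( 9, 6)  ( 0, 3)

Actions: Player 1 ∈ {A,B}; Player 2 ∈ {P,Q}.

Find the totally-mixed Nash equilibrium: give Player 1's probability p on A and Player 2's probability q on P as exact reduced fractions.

p=3/4, q=5/8

P1 indiff ⇒ q·6+(1-q)·5 = q·9+(1-q)·0 ⇒ q(-3) = (1-q)(-5) ⇒ q = 5/8
P2 indiff ⇒ p·7+(1-p)·6 = p·8+(1-p)·3 ⇒ p(-1) = (1-p)(-3) ⇒ p = 3/4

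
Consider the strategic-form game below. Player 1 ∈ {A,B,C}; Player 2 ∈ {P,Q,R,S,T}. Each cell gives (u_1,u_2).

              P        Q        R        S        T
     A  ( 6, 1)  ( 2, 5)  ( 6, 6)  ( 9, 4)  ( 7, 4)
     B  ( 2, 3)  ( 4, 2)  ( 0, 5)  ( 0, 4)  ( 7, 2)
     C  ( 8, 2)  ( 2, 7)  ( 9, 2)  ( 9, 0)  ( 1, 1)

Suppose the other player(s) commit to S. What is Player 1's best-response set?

u_1(A vs S) = 9
u_1(B vs S) = 0
u_1(C vs S) = 9
max payoff 9 at {A,C}

argmax u_1 = {A,C}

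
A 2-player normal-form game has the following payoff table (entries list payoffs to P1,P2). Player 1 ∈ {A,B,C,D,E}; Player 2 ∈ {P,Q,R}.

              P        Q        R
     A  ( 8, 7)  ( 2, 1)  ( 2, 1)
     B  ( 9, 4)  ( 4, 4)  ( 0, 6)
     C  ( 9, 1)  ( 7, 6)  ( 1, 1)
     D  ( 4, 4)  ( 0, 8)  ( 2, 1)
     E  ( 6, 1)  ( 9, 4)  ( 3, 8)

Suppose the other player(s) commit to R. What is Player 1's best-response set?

u_1(A vs R) = 2
u_1(B vs R) = 0
u_1(C vs R) = 1
u_1(D vs R) = 2
u_1(E vs R) = 3
max payoff 3 at {E}

P1 best: {E}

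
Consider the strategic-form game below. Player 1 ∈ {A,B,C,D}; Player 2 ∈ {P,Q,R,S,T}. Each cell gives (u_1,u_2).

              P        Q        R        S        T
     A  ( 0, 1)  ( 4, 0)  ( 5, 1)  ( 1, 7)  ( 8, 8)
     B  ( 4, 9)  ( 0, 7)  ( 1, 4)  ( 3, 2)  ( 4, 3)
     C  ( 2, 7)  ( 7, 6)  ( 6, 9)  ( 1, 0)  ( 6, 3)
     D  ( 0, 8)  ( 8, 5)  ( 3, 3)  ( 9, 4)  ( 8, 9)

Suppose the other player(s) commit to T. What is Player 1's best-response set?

u_1(A vs T) = 8
u_1(B vs T) = 4
u_1(C vs T) = 6
u_1(D vs T) = 8
max payoff 8 at {A,D}

argmax u_1 = {A,D}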